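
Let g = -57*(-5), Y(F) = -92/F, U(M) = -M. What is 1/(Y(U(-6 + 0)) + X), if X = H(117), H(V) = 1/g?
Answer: -285/4369 ≈ -0.065232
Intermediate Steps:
g = 285 (g = -1*(-285) = 285)
H(V) = 1/285
X = 1/285 ≈ 0.0035088
1/(Y(U(-6 + 0)) + X) = 1/(-92*(-1/(-6 + 0)) + 1/285) = 1/(-92/((-1*(-6))) + 1/285) = 1/(-92/6 + 1/285) = 1/(-92*⅙ + 1/285) = 1/(-46/3 + 1/285) = 1/(-4369/285) = -285/4369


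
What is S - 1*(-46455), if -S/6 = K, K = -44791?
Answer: 315201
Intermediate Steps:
S = 268746 (S = -6*(-44791) = 268746)
S - 1*(-46455) = 268746 - 1*(-46455) = 268746 + 46455 = 315201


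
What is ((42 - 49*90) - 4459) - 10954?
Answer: -19781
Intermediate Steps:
((42 - 49*90) - 4459) - 10954 = ((42 - 4410) - 4459) - 10954 = (-4368 - 4459) - 10954 = -8827 - 10954 = -19781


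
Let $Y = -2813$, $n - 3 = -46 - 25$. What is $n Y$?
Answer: $191284$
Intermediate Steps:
$n = -68$ ($n = 3 - 71 = -68$)
$n Y = \left(-68\right) \left(-2813\right) = 191284$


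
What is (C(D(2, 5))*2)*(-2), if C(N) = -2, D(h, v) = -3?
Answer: 8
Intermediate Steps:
(C(D(2, 5))*2)*(-2) = -2*2*(-2) = -4*(-2) = 8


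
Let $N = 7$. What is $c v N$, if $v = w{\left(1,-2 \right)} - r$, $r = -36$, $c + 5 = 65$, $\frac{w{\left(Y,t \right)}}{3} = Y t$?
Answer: $12600$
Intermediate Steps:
$w{\left(Y,t \right)} = 3 Y t$
$c = 60$ ($c = -5 + 65 = 60$)
$v = 30$ ($v = 3 \cdot 1 \left(-2\right) - -36 = -6 + 36 = 30$)
$c v N = 60 \cdot 30 \cdot 7 = 1800 \cdot 7 = 12600$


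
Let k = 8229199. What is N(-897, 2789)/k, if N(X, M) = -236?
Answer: -236/8229199 ≈ -2.8678e-5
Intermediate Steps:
N(-897, 2789)/k = -236/8229199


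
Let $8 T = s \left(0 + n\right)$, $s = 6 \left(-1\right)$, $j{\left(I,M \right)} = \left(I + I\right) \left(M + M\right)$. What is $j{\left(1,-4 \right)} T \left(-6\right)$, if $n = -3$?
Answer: $216$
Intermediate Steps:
$j{\left(I,M \right)} = 4 I M$ ($j{\left(I,M \right)} = 2 I 2 M = 4 I M$)
$s = -6$
$T = \frac{9}{4}$ ($T = \frac{\left(-6\right) \left(0 - 3\right)}{8} = \frac{\left(-6\right) \left(-3\right)}{8} = \frac{1}{8} \cdot 18 = \frac{9}{4} \approx 2.25$)
$j{\left(1,-4 \right)} T \left(-6\right) = 4 \cdot 1 \left(-4\right) \frac{9}{4} \left(-6\right) = \left(-16\right) \frac{9}{4} \left(-6\right) = \left(-36\right) \left(-6\right) = 216$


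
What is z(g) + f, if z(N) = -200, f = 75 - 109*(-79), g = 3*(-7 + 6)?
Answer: 8486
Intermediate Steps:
g = -3 (g = 3*(-1) = -3)
f = 8686 (f = 75 + 8611 = 8686)
z(g) + f = -200 + 8686 = 8486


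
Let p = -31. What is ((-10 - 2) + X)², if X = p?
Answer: 1849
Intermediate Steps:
X = -31
((-10 - 2) + X)² = ((-10 - 2) - 31)² = (-12 - 31)² = (-43)² = 1849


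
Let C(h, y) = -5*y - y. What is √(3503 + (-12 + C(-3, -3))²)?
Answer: √3539 ≈ 59.490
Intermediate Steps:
C(h, y) = -6*y
√(3503 + (-12 + C(-3, -3))²) = √(3503 + (-12 - 6*(-3))²) = √(3503 + (-12 + 18)²) = √(3503 + 6²) = √(3503 + 36) = √3539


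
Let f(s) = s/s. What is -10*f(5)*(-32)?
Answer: 320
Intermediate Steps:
f(s) = 1
-10*f(5)*(-32) = -10*1*(-32) = -10*(-32) = 320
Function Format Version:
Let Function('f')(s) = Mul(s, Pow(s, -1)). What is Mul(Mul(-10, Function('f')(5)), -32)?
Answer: 320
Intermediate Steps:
Function('f')(s) = 1
Mul(Mul(-10, Function('f')(5)), -32) = Mul(Mul(-10, 1), -32) = Mul(-10, -32) = 320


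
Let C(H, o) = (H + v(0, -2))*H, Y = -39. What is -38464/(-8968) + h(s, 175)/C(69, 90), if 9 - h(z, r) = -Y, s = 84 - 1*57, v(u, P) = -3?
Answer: 3643667/850839 ≈ 4.2824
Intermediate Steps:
s = 27 (s = 84 - 57 = 27)
C(H, o) = H*(-3 + H) (C(H, o) = (H - 3)*H = (-3 + H)*H = H*(-3 + H))
h(z, r) = -30 (h(z, r) = 9 - (-1)*(-39) = 9 - 1*39 = 9 - 39 = -30)
-38464/(-8968) + h(s, 175)/C(69, 90) = -38464/(-8968) - 30*1/(69*(-3 + 69)) = -38464*(-1/8968) - 30/(69*66) = 4808/1121 - 30/4554 = 4808/1121 - 30*1/4554 = 4808/1121 - 5/759 = 3643667/850839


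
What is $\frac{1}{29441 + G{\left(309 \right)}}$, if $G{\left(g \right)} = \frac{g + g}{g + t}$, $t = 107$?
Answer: $\frac{208}{6124037} \approx 3.3965 \cdot 10^{-5}$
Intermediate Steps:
$G{\left(g \right)} = \frac{2 g}{107 + g}$ ($G{\left(g \right)} = \frac{g + g}{g + 107} = \frac{2 g}{107 + g}$)
$\frac{1}{29441 + G{\left(309 \right)}} = \frac{1}{29441 + 2 \cdot 309 \frac{1}{107 + 309}} = \frac{1}{29441 + 2 \cdot 309 \cdot \frac{1}{416}} = \frac{1}{29441 + \frac{309}{208}} = \frac{1}{\frac{6124037}{208}} = \frac{208}{6124037}$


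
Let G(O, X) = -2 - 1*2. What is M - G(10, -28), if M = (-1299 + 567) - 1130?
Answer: -1858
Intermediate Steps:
M = -1862 (M = -732 - 1130 = -1862)
G(O, X) = -4 (G(O, X) = -2 - 2 = -4)
M - G(10, -28) = -1862 - 1*(-4) = -1862 + 4 = -1858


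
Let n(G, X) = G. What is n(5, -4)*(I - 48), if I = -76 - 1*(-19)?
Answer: -525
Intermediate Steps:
I = -57 (I = -76 + 19 = -57)
n(5, -4)*(I - 48) = 5*(-57 - 48) = 5*(-105) = -525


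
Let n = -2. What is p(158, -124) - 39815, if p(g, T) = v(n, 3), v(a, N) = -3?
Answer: -39818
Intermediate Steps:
p(g, T) = -3
p(158, -124) - 39815 = -3 - 39815 = -39818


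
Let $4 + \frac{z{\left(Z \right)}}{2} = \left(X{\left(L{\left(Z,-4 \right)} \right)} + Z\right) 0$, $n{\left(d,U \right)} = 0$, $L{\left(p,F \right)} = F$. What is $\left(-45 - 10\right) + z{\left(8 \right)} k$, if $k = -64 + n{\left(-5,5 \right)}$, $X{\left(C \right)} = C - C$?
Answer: $457$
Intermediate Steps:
$X{\left(C \right)} = 0$
$z{\left(Z \right)} = -8$ ($z{\left(Z \right)} = -8 + 2 \left(0 + Z\right) 0 = -8 + 2 Z 0 = -8 + 2 \cdot 0 = -8 + 0 = -8$)
$k = -64$ ($k = -64 + 0 = -64$)
$\left(-45 - 10\right) + z{\left(8 \right)} k = \left(-45 - 10\right) - -512 = -55 + 512 = 457$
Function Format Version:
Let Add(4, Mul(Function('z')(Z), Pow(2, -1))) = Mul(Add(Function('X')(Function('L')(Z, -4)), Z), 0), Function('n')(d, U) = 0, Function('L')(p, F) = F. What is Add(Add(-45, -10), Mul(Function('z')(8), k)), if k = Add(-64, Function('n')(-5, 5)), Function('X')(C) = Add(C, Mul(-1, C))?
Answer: 457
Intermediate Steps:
Function('X')(C) = 0
Function('z')(Z) = -8 (Function('z')(Z) = Add(-8, Mul(2, Mul(Add(0, Z), 0))) = Add(-8, Mul(2, Mul(Z, 0))) = Add(-8, Mul(2, 0)) = Add(-8, 0) = -8)
k = -64 (k = Add(-64, 0) = -64)
Add(Add(-45, -10), Mul(Function('z')(8), k)) = Add(Add(-45, -10), Mul(-8, -64)) = Add(-55, 512) = 457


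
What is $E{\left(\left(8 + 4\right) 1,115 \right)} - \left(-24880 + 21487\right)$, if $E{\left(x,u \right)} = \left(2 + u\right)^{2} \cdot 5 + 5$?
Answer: $71843$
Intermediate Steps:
$E{\left(x,u \right)} = 5 + 5 \left(2 + u\right)^{2}$ ($E{\left(x,u \right)} = 5 \left(2 + u\right)^{2} + 5 = 5 + 5 \left(2 + u\right)^{2}$)
$E{\left(\left(8 + 4\right) 1,115 \right)} - \left(-24880 + 21487\right) = \left(5 + 5 \left(2 + 115\right)^{2}\right) - \left(-24880 + 21487\right) = \left(5 + 5 \cdot 117^{2}\right) - -3393 = \left(5 + 5 \cdot 13689\right) + 3393 = \left(5 + 68445\right) + 3393 = 68450 + 3393 = 71843$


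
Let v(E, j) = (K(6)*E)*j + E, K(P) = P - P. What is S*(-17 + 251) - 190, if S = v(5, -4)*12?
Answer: 13850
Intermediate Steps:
K(P) = 0
v(E, j) = E (v(E, j) = (0*E)*j + E = 0*j + E = 0 + E = E)
S = 60 (S = 5*12 = 60)
S*(-17 + 251) - 190 = 60*(-17 + 251) - 190 = 60*234 - 190 = 14040 - 190 = 13850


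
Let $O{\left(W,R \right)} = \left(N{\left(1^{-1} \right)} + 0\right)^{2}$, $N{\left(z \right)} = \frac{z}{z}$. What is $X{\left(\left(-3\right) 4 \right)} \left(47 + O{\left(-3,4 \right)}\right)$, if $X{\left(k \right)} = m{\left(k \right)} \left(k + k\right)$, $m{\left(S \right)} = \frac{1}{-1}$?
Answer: $1152$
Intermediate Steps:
$N{\left(z \right)} = 1$
$m{\left(S \right)} = -1$
$O{\left(W,R \right)} = 1$ ($O{\left(W,R \right)} = \left(1 + 0\right)^{2} = 1^{2} = 1$)
$X{\left(k \right)} = - 2 k$ ($X{\left(k \right)} = - (k + k) = - 2 k$)
$X{\left(\left(-3\right) 4 \right)} \left(47 + O{\left(-3,4 \right)}\right) = - 2 \left(\left(-3\right) 4\right) \left(47 + 1\right) = \left(-2\right) \left(-12\right) 48 = 24 \cdot 48 = 1152$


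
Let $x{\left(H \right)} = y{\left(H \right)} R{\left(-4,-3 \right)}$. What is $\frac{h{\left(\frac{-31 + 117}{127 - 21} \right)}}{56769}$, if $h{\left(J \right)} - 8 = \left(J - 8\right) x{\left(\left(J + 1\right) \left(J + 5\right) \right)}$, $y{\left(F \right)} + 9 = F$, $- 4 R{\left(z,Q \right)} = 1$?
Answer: $\frac{6397411}{33806393652} \approx 0.00018924$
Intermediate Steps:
$R{\left(z,Q \right)} = - \frac{1}{4}$ ($R{\left(z,Q \right)} = \left(- \frac{1}{4}\right) 1 = - \frac{1}{4}$)
$y{\left(F \right)} = -9 + F$
$x{\left(H \right)} = \frac{9}{4} - \frac{H}{4}$ ($x{\left(H \right)} = \left(-9 + H\right) \left(- \frac{1}{4}\right) = \frac{9}{4} - \frac{H}{4}$)
$h{\left(J \right)} = 8 + \left(-8 + J\right) \left(\frac{9}{4} - \frac{\left(1 + J\right) \left(5 + J\right)}{4}\right)$ ($h{\left(J \right)} = 8 + \left(J - 8\right) \left(\frac{9}{4} - \frac{\left(J + 1\right) \left(J + 5\right)}{4}\right) = 8 + \left(-8 + J\right) \left(\frac{9}{4} - \frac{\left(1 + J\right) \left(5 + J\right)}{4}\right)$)
$\frac{h{\left(\frac{-31 + 117}{127 - 21} \right)}}{56769} = \frac{\frac{1}{4} \frac{-31 + 117}{127 - 21} \left(52 - \left(\frac{-31 + 117}{127 - 21}\right)^{2} + 2 \frac{-31 + 117}{127 - 21}\right)}{56769} = \frac{\frac{86}{106} \left(52 - \left(\frac{86}{106}\right)^{2} + 2 \cdot \frac{86}{106}\right)}{4} \cdot \frac{1}{56769} = \frac{86 \cdot \frac{1}{106} \left(52 - \left(86 \cdot \frac{1}{106}\right)^{2} + 2 \cdot 86 \cdot \frac{1}{106}\right)}{4} \cdot \frac{1}{56769} = \frac{1}{4} \cdot \frac{43}{53} \left(52 - \left(\frac{43}{53}\right)^{2} + 2 \cdot \frac{43}{53}\right) \frac{1}{56769} = \frac{1}{4} \cdot \frac{43}{53} \left(52 - \frac{1849}{2809} + \frac{86}{53}\right) \frac{1}{56769} = \frac{1}{4} \cdot \frac{43}{53} \cdot \frac{148777}{2809} \cdot \frac{1}{56769} = \frac{6397411}{595508} \cdot \frac{1}{56769} = \frac{6397411}{33806393652}$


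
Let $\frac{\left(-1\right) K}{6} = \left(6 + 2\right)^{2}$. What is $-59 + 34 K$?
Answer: $-13115$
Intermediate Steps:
$K = -384$ ($K = - 6 \left(6 + 2\right)^{2} = - 6 \cdot 8^{2} = \left(-6\right) 64 = -384$)
$-59 + 34 K = -59 + 34 \left(-384\right) = -59 - 13056 = -13115$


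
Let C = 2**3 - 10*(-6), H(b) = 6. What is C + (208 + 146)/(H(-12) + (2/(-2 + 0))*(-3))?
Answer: 322/3 ≈ 107.33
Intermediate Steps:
C = 68 (C = 8 + 60 = 68)
C + (208 + 146)/(H(-12) + (2/(-2 + 0))*(-3)) = 68 + (208 + 146)/(6 + (2/(-2 + 0))*(-3)) = 68 + 354/(6 + (2/(-2))*(-3)) = 68 + 354/(6 - 1/2*2*(-3)) = 68 + 354/(6 - 1*(-3)) = 68 + 354/(6 + 3) = 68 + 354/9 = 68 + 354*(1/9) = 68 + 118/3 = 322/3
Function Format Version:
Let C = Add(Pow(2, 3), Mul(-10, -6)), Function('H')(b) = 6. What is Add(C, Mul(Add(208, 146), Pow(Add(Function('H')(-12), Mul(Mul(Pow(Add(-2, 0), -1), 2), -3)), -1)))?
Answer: Rational(322, 3) ≈ 107.33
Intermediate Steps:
C = 68 (C = Add(8, 60) = 68)
Add(C, Mul(Add(208, 146), Pow(Add(Function('H')(-12), Mul(Mul(Pow(Add(-2, 0), -1), 2), -3)), -1))) = Add(68, Mul(Add(208, 146), Pow(Add(6, Mul(Mul(Pow(Add(-2, 0), -1), 2), -3)), -1))) = Add(68, Mul(354, Pow(Add(6, Mul(Mul(Pow(-2, -1), 2), -3)), -1))) = Add(68, Mul(354, Pow(Add(6, Mul(Mul(Rational(-1, 2), 2), -3)), -1))) = Add(68, Mul(354, Pow(Add(6, Mul(-1, -3)), -1))) = Add(68, Mul(354, Pow(Add(6, 3), -1))) = Add(68, Mul(354, Pow(9, -1))) = Add(68, Mul(354, Rational(1, 9))) = Add(68, Rational(118, 3)) = Rational(322, 3)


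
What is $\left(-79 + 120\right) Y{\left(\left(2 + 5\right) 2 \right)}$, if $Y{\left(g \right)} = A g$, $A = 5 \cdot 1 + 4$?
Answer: $5166$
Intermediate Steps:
$A = 9$ ($A = 5 + 4 = 9$)
$Y{\left(g \right)} = 9 g$
$\left(-79 + 120\right) Y{\left(\left(2 + 5\right) 2 \right)} = \left(-79 + 120\right) 9 \left(2 + 5\right) 2 = 41 \cdot 9 \cdot 7 \cdot 2 = 41 \cdot 9 \cdot 14 = 41 \cdot 126 = 5166$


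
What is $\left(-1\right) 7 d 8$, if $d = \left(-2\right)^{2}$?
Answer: $-224$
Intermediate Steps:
$d = 4$
$\left(-1\right) 7 d 8 = \left(-1\right) 7 \cdot 4 \cdot 8 = \left(-7\right) 4 \cdot 8 = \left(-28\right) 8 = -224$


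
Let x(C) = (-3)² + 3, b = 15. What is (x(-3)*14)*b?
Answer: 2520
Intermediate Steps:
x(C) = 12 (x(C) = 9 + 3 = 12)
(x(-3)*14)*b = (12*14)*15 = 168*15 = 2520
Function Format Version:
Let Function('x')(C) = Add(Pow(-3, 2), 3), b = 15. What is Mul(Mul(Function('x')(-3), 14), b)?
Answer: 2520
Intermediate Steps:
Function('x')(C) = 12 (Function('x')(C) = Add(9, 3) = 12)
Mul(Mul(Function('x')(-3), 14), b) = Mul(Mul(12, 14), 15) = Mul(168, 15) = 2520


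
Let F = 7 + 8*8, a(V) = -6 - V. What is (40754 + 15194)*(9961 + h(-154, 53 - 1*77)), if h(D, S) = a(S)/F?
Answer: 557312212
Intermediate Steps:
F = 71 (F = 7 + 64 = 71)
h(D, S) = -6/71 - S/71 (h(D, S) = (-6 - S)/71 = (-6 - S)*(1/71) = -6/71 - S/71)
(40754 + 15194)*(9961 + h(-154, 53 - 1*77)) = (40754 + 15194)*(9961 + (-6/71 - (53 - 1*77)/71)) = 55948*(9961 + (-6/71 - (53 - 77)/71)) = 55948*(9961 + (-6/71 - 1/71*(-24))) = 55948*(9961 + (-6/71 + 24/71)) = 55948*(9961 + 18/71) = 55948*(707249/71) = 557312212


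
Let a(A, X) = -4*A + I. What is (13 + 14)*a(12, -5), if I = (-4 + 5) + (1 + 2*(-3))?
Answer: -1404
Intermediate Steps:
I = -4 (I = 1 + (1 - 6) = 1 - 5 = -4)
a(A, X) = -4 - 4*A (a(A, X) = -4*A - 4 = -4 - 4*A)
(13 + 14)*a(12, -5) = (13 + 14)*(-4 - 4*12) = 27*(-4 - 48) = 27*(-52) = -1404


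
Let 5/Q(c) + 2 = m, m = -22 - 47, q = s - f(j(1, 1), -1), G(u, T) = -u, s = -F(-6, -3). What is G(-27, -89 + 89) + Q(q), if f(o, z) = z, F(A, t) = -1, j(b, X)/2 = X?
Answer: 1912/71 ≈ 26.930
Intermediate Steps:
j(b, X) = 2*X
s = 1 (s = -1*(-1) = 1)
q = 2 (q = 1 - 1*(-1) = 1 + 1 = 2)
m = -69
Q(c) = -5/71 (Q(c) = 5/(-2 - 69) = 5/(-71) = 5*(-1/71) = -5/71)
G(-27, -89 + 89) + Q(q) = -1*(-27) - 5/71 = 27 - 5/71 = 1912/71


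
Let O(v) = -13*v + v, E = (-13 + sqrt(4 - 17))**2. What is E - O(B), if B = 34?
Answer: 564 - 26*I*sqrt(13) ≈ 564.0 - 93.744*I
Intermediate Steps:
E = (-13 + I*sqrt(13))**2 (E = (-13 + sqrt(-13))**2 = (-13 + I*sqrt(13))**2 ≈ 156.0 - 93.744*I)
O(v) = -12*v
E - O(B) = (13 - I*sqrt(13))**2 - (-12)*34 = (13 - I*sqrt(13))**2 - 1*(-408) = (13 - I*sqrt(13))**2 + 408 = 408 + (13 - I*sqrt(13))**2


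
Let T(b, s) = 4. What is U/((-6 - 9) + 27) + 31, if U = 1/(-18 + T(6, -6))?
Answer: 5207/168 ≈ 30.994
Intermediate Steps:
U = -1/14 (U = 1/(-18 + 4) = 1/(-14) = -1/14 ≈ -0.071429)
U/((-6 - 9) + 27) + 31 = -1/(14*((-6 - 9) + 27)) + 31 = -1/(14*(-15 + 27)) + 31 = -1/14/12 + 31 = -1/14*1/12 + 31 = -1/168 + 31 = 5207/168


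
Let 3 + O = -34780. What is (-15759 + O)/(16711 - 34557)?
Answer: 25271/8923 ≈ 2.8321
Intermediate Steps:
O = -34783 (O = -3 - 34780 = -34783)
(-15759 + O)/(16711 - 34557) = (-15759 - 34783)/(16711 - 34557) = -50542/(-17846) = -50542*(-1/17846) = 25271/8923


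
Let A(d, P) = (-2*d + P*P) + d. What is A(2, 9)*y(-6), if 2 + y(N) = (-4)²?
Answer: 1106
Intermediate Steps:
A(d, P) = P² - d (A(d, P) = (-2*d + P²) + d = (P² - 2*d) + d = P² - d)
y(N) = 14 (y(N) = -2 + (-4)² = -2 + 16 = 14)
A(2, 9)*y(-6) = (9² - 1*2)*14 = (81 - 2)*14 = 79*14 = 1106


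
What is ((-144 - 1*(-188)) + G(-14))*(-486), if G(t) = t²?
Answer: -116640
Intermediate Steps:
((-144 - 1*(-188)) + G(-14))*(-486) = ((-144 - 1*(-188)) + (-14)²)*(-486) = ((-144 + 188) + 196)*(-486) = (44 + 196)*(-486) = 240*(-486) = -116640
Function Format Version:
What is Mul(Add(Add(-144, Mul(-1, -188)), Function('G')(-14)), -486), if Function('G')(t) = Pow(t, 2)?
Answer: -116640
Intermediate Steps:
Mul(Add(Add(-144, Mul(-1, -188)), Function('G')(-14)), -486) = Mul(Add(Add(-144, Mul(-1, -188)), Pow(-14, 2)), -486) = Mul(Add(Add(-144, 188), 196), -486) = Mul(Add(44, 196), -486) = Mul(240, -486) = -116640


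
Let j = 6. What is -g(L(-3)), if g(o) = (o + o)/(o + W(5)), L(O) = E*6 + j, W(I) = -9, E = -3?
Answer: -8/7 ≈ -1.1429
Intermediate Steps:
L(O) = -12 (L(O) = -3*6 + 6 = -18 + 6 = -12)
g(o) = 2*o/(-9 + o) (g(o) = (o + o)/(o - 9) = (2*o)/(-9 + o) = 2*o/(-9 + o))
-g(L(-3)) = -2*(-12)/(-9 - 12) = -2*(-12)/(-21) = -2*(-12)*(-1)/21 = -1*8/7 = -8/7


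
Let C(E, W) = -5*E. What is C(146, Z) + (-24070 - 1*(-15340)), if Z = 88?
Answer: -9460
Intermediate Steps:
C(146, Z) + (-24070 - 1*(-15340)) = -5*146 + (-24070 - 1*(-15340)) = -730 + (-24070 + 15340) = -730 - 8730 = -9460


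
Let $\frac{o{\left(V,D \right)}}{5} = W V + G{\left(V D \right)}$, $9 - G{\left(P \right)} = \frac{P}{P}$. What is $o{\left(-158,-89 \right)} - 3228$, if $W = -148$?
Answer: $113732$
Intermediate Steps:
$G{\left(P \right)} = 8$ ($G{\left(P \right)} = 9 - \frac{P}{P} = 9 - 1 = 8$)
$o{\left(V,D \right)} = 40 - 740 V$ ($o{\left(V,D \right)} = 5 \left(- 148 V + 8\right) = 5 \left(8 - 148 V\right) = 40 - 740 V$)
$o{\left(-158,-89 \right)} - 3228 = \left(40 - -116920\right) - 3228 = \left(40 + 116920\right) - 3228 = 116960 - 3228 = 113732$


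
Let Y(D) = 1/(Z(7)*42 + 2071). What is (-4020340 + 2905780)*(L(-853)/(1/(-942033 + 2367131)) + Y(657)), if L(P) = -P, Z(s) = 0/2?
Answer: -2805933107789928000/2071 ≈ -1.3549e+15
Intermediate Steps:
Z(s) = 0 (Z(s) = 0*(½) = 0)
Y(D) = 1/2071 (Y(D) = 1/(0*42 + 2071) = 1/(0 + 2071) = 1/2071)
(-4020340 + 2905780)*(L(-853)/(1/(-942033 + 2367131)) + Y(657)) = (-4020340 + 2905780)*((-1*(-853))/(1/(-942033 + 2367131)) + 1/2071) = -1114560*(853/(1/1425098) + 1/2071) = -1114560*(853*1425098 + 1/2071) = -1114560*(1215608594 + 1/2071) = -1114560*2517525398175/2071 = -2805933107789928000/2071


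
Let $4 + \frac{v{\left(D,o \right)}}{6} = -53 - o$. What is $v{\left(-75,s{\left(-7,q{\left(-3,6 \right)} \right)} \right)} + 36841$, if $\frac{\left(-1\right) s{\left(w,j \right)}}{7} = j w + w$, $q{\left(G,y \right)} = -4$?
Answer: $37381$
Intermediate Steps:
$s{\left(w,j \right)} = - 7 w - 7 j w$ ($s{\left(w,j \right)} = - 7 \left(j w + w\right) = - 7 \left(w + j w\right) = - 7 w - 7 j w$)
$v{\left(D,o \right)} = -342 - 6 o$ ($v{\left(D,o \right)} = -24 + 6 \left(-53 - o\right) = -24 - \left(318 + 6 o\right) = -342 - 6 o$)
$v{\left(-75,s{\left(-7,q{\left(-3,6 \right)} \right)} \right)} + 36841 = \left(-342 - 6 \left(\left(-7\right) \left(-7\right) \left(1 - 4\right)\right)\right) + 36841 = \left(-342 - 6 \left(\left(-7\right) \left(-7\right) \left(-3\right)\right)\right) + 36841 = \left(-342 - -882\right) + 36841 = \left(-342 + 882\right) + 36841 = 540 + 36841 = 37381$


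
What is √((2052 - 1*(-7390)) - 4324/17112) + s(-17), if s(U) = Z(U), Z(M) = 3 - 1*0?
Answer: 3 + √326646690/186 ≈ 100.17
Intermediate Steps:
Z(M) = 3 (Z(M) = 3 + 0 = 3)
s(U) = 3
√((2052 - 1*(-7390)) - 4324/17112) + s(-17) = √((2052 - 1*(-7390)) - 4324/17112) + 3 = √((2052 + 7390) - 4324*1/17112) + 3 = √(9442 - 47/186) + 3 = √(1756165/186) + 3 = √326646690/186 + 3 = 3 + √326646690/186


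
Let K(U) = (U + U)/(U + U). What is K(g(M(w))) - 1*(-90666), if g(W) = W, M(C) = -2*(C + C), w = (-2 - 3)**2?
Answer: 90667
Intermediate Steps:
w = 25 (w = (-5)**2 = 25)
M(C) = -4*C
K(U) = 1 (K(U) = (2*U)/((2*U)) = (2*U)*(1/(2*U)) = 1)
K(g(M(w))) - 1*(-90666) = 1 - 1*(-90666) = 1 + 90666 = 90667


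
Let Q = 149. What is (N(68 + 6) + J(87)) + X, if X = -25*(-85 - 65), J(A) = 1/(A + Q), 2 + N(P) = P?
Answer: 901993/236 ≈ 3822.0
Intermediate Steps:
N(P) = -2 + P
J(A) = 1/(149 + A) (J(A) = 1/(A + 149) = 1/(149 + A))
X = 3750 (X = -25*(-150) = 3750)
(N(68 + 6) + J(87)) + X = ((-2 + (68 + 6)) + 1/(149 + 87)) + 3750 = ((-2 + 74) + 1/236) + 3750 = (72 + 1/236) + 3750 = 16993/236 + 3750 = 901993/236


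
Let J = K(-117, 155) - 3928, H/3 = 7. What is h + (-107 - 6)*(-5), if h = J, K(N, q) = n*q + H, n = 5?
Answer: -2567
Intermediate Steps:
H = 21 (H = 3*7 = 21)
K(N, q) = 21 + 5*q (K(N, q) = 5*q + 21 = 21 + 5*q)
J = -3132 (J = (21 + 5*155) - 3928 = (21 + 775) - 3928 = 796 - 3928 = -3132)
h = -3132
h + (-107 - 6)*(-5) = -3132 + (-107 - 6)*(-5) = -3132 - 113*(-5) = -3132 + 565 = -2567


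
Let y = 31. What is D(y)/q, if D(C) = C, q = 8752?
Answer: 31/8752 ≈ 0.0035420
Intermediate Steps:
D(y)/q = 31/8752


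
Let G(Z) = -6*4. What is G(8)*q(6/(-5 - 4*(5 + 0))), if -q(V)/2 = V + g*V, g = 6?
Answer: -2016/25 ≈ -80.640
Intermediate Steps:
G(Z) = -24
q(V) = -14*V (q(V) = -2*(V + 6*V) = -14*V)
G(8)*q(6/(-5 - 4*(5 + 0))) = -(-336)*6/(-5 - 4*(5 + 0)) = -(-336)*6/(-5 - 4*5) = -(-336)*6/(-5 - 20) = -(-336)*6/(-25) = -(-336)*(-1/25*6) = -(-336)*(-6)/25 = -24*84/25 = -2016/25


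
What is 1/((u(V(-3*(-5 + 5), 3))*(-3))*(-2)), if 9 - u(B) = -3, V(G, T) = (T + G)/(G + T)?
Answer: 1/72 ≈ 0.013889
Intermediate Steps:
V(G, T) = 1 (V(G, T) = (G + T)/(G + T) = 1)
u(B) = 12 (u(B) = 9 - 1*(-3) = 9 + 3 = 12)
1/((u(V(-3*(-5 + 5), 3))*(-3))*(-2)) = 1/((12*(-3))*(-2)) = 1/(-36*(-2)) = 1/72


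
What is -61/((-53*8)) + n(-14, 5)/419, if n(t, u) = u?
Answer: 27679/177656 ≈ 0.15580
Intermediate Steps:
-61/((-53*8)) + n(-14, 5)/419 = -61/((-53*8)) + 5/419 = -61/(-424) + 5*(1/419) = -61*(-1/424) + 5/419 = 61/424 + 5/419 = 27679/177656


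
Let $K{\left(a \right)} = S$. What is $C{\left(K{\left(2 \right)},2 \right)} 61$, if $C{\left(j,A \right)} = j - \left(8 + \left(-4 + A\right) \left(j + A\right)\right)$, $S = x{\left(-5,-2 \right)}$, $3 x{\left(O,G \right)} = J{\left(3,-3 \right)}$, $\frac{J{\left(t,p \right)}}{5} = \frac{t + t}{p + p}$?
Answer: $-549$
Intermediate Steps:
$J{\left(t,p \right)} = \frac{5 t}{p}$ ($J{\left(t,p \right)} = 5 \frac{t + t}{p + p} = 5 \frac{2 t}{2 p} = 5 \cdot 2 t \frac{1}{2 p} = 5 \frac{t}{p} = \frac{5 t}{p}$)
$x{\left(O,G \right)} = - \frac{5}{3}$ ($x{\left(O,G \right)} = \frac{5 \cdot 3 \frac{1}{-3}}{3} = \frac{5 \cdot 3 \left(- \frac{1}{3}\right)}{3} = \frac{1}{3} \left(-5\right) = - \frac{5}{3}$)
$S = - \frac{5}{3} \approx -1.6667$
$K{\left(a \right)} = - \frac{5}{3}$
$C{\left(j,A \right)} = -8 + j - \left(-4 + A\right) \left(A + j\right)$ ($C{\left(j,A \right)} = j - \left(8 + \left(-4 + A\right) \left(A + j\right)\right) = -8 + j - \left(-4 + A\right) \left(A + j\right)$)
$C{\left(K{\left(2 \right)},2 \right)} 61 = \left(-8 - 2^{2} + 4 \cdot 2 + 5 \left(- \frac{5}{3}\right) - 2 \left(- \frac{5}{3}\right)\right) 61 = \left(-8 - 4 + 8 - \frac{25}{3} + \frac{10}{3}\right) 61 = \left(-9\right) 61 = -549$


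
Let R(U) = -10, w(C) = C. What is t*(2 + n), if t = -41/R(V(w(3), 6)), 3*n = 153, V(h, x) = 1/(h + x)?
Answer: 2173/10 ≈ 217.30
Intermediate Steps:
n = 51 (n = (⅓)*153 = 51)
t = 41/10 (t = -41/(-10) = -41*(-⅒) = 41/10 ≈ 4.1000)
t*(2 + n) = 41*(2 + 51)/10 = (41/10)*53 = 2173/10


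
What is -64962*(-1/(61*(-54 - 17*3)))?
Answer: -21654/2135 ≈ -10.142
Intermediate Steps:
-64962*(-1/(61*(-54 - 17*3))) = -64962*(-1/(61*(-54 - 51))) = -64962/((-105*(-61))) = -64962/6405 = -64962*1/6405 = -21654/2135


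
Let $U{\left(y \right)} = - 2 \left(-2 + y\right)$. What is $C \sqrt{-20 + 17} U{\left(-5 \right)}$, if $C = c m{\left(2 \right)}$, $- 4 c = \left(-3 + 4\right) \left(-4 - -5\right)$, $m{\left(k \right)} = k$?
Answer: $- 7 i \sqrt{3} \approx - 12.124 i$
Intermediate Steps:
$c = - \frac{1}{4}$ ($c = - \frac{\left(-3 + 4\right) \left(-4 - -5\right)}{4} = - \frac{1 \left(-4 + 5\right)}{4} = - \frac{1 \cdot 1}{4} = \left(- \frac{1}{4}\right) 1 = - \frac{1}{4} \approx -0.25$)
$C = - \frac{1}{2}$ ($C = \left(- \frac{1}{4}\right) 2 = - \frac{1}{2} \approx -0.5$)
$U{\left(y \right)} = 4 - 2 y$
$C \sqrt{-20 + 17} U{\left(-5 \right)} = - \frac{\sqrt{-20 + 17}}{2} \left(4 - -10\right) = - \frac{\sqrt{-3}}{2} \left(4 + 10\right) = - \frac{i \sqrt{3}}{2} \cdot 14 = - 7 i \sqrt{3}$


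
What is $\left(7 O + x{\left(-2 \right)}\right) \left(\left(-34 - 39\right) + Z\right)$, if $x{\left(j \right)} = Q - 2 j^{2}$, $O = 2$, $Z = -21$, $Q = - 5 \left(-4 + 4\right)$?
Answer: $-564$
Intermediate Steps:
$Q = 0$ ($Q = \left(-5\right) 0 = 0$)
$x{\left(j \right)} = - 2 j^{2}$ ($x{\left(j \right)} = 0 - 2 j^{2} = - 2 j^{2}$)
$\left(7 O + x{\left(-2 \right)}\right) \left(\left(-34 - 39\right) + Z\right) = \left(7 \cdot 2 - 2 \left(-2\right)^{2}\right) \left(\left(-34 - 39\right) - 21\right) = \left(14 - 8\right) \left(-73 - 21\right) = \left(14 - 8\right) \left(-94\right) = 6 \left(-94\right) = -564$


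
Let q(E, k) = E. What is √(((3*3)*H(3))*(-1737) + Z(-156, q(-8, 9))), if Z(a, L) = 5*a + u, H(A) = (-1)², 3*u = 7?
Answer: 4*I*√9231/3 ≈ 128.1*I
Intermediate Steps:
u = 7/3 (u = (⅓)*7 = 7/3 ≈ 2.3333)
H(A) = 1
Z(a, L) = 7/3 + 5*a (Z(a, L) = 5*a + 7/3 = 7/3 + 5*a)
√(((3*3)*H(3))*(-1737) + Z(-156, q(-8, 9))) = √(((3*3)*1)*(-1737) + (7/3 + 5*(-156))) = √((9*1)*(-1737) + (7/3 - 780)) = √(9*(-1737) - 2333/3) = √(-15633 - 2333/3) = √(-49232/3) = 4*I*√9231/3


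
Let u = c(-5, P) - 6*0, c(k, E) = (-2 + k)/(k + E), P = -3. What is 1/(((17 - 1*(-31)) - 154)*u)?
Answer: -4/371 ≈ -0.010782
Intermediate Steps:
c(k, E) = (-2 + k)/(E + k)
u = 7/8 (u = (-2 - 5)/(-3 - 5) - 6*0 = -7/(-8) + 0 = -1/8*(-7) + 0 = 7/8 + 0 = 7/8 ≈ 0.87500)
1/(((17 - 1*(-31)) - 154)*u) = 1/(((17 - 1*(-31)) - 154)*(7/8)) = 1/(((17 + 31) - 154)*(7/8)) = 1/((48 - 154)*(7/8)) = 1/(-106*7/8) = 1/(-371/4) = -4/371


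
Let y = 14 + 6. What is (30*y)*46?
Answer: 27600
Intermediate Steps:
y = 20
(30*y)*46 = (30*20)*46 = 600*46 = 27600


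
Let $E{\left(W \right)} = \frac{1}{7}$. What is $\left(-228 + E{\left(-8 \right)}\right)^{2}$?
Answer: $\frac{2544025}{49} \approx 51919.0$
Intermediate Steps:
$E{\left(W \right)} = \frac{1}{7}$
$\left(-228 + E{\left(-8 \right)}\right)^{2} = \left(-228 + \frac{1}{7}\right)^{2} = \left(- \frac{1595}{7}\right)^{2} = \frac{2544025}{49}$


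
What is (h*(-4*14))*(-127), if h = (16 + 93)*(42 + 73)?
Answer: 89148920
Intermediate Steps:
h = 12535 (h = 109*115 = 12535)
(h*(-4*14))*(-127) = (12535*(-4*14))*(-127) = (12535*(-56))*(-127) = -701960*(-127) = 89148920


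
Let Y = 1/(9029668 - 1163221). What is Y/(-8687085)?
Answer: -1/68336493736995 ≈ -1.4633e-14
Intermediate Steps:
Y = 1/7866447 ≈ 1.2712e-7
Y/(-8687085) = (1/7866447)/(-8687085) = (1/7866447)*(-1/8687085) = -1/68336493736995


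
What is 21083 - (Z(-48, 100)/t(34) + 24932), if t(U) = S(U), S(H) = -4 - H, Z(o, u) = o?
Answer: -73155/19 ≈ -3850.3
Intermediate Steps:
t(U) = -4 - U
21083 - (Z(-48, 100)/t(34) + 24932) = 21083 - (-48/(-4 - 1*34) + 24932) = 21083 - (-48/(-4 - 34) + 24932) = 21083 - (-48/(-38) + 24932) = 21083 - (-48*(-1/38) + 24932) = 21083 - (24/19 + 24932) = 21083 - 1*473732/19 = 21083 - 473732/19 = -73155/19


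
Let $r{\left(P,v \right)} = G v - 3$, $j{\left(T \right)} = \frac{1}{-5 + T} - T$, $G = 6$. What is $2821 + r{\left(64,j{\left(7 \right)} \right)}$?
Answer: $2779$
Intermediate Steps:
$r{\left(P,v \right)} = -3 + 6 v$ ($r{\left(P,v \right)} = 6 v - 3 = -3 + 6 v$)
$2821 + r{\left(64,j{\left(7 \right)} \right)} = 2821 + \left(-3 + 6 \frac{1 - 7^{2} + 5 \cdot 7}{-5 + 7}\right) = 2821 + \left(-3 + 6 \frac{1 - 49 + 35}{2}\right) = 2821 + \left(-3 + 6 \cdot \frac{1}{2} \left(-13\right)\right) = 2821 + \left(-3 + 6 \left(- \frac{13}{2}\right)\right) = 2821 - 42 = 2779$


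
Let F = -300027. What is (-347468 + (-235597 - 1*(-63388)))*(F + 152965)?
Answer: 76424738974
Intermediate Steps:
(-347468 + (-235597 - 1*(-63388)))*(F + 152965) = (-347468 + (-235597 - 1*(-63388)))*(-300027 + 152965) = (-347468 + (-235597 + 63388))*(-147062) = (-347468 - 172209)*(-147062) = -519677*(-147062) = 76424738974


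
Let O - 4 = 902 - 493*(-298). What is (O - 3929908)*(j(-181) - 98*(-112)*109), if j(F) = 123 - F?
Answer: -4525979324544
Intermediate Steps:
O = 147820 (O = 4 + (902 - 493*(-298)) = 4 + (902 + 146914) = 4 + 147816 = 147820)
(O - 3929908)*(j(-181) - 98*(-112)*109) = (147820 - 3929908)*((123 - 1*(-181)) - 98*(-112)*109) = -3782088*((123 + 181) + 10976*109) = -3782088*(304 + 1196384) = -3782088*1196688 = -4525979324544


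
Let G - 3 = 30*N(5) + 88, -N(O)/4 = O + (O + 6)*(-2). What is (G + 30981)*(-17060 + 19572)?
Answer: 83177344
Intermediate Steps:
N(O) = 48 + 4*O (N(O) = -4*(O + (O + 6)*(-2)) = -4*(O + (6 + O)*(-2)) = -4*(O + (-12 - 2*O)) = -4*(-12 - O) = 48 + 4*O)
G = 2131 (G = 3 + (30*(48 + 4*5) + 88) = 3 + (30*(48 + 20) + 88) = 3 + (30*68 + 88) = 3 + (2040 + 88) = 3 + 2128 = 2131)
(G + 30981)*(-17060 + 19572) = (2131 + 30981)*(-17060 + 19572) = 33112*2512 = 83177344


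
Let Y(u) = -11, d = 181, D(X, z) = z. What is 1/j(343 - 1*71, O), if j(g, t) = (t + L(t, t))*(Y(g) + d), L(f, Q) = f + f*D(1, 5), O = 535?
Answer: 1/636650 ≈ 1.5707e-6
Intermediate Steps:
L(f, Q) = 6*f (L(f, Q) = f + f*5 = f + 5*f = 6*f)
j(g, t) = 1190*t (j(g, t) = (t + 6*t)*(-11 + 181) = (7*t)*170 = 1190*t)
1/j(343 - 1*71, O) = 1/(1190*535) = 1/636650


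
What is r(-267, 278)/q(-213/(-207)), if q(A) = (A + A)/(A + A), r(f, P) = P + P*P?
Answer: 77562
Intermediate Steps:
r(f, P) = P + P**2
q(A) = 1 (q(A) = (2*A)/((2*A)) = (2*A)*(1/(2*A)) = 1)
r(-267, 278)/q(-213/(-207)) = (278*(1 + 278))/1 = (278*279)*1 = 77562*1 = 77562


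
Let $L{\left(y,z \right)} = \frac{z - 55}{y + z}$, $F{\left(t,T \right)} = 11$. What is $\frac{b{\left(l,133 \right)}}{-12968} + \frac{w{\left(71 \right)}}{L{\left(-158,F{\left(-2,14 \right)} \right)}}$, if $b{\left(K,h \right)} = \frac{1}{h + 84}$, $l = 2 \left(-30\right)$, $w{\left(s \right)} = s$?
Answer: $\frac{7342575607}{30954616} \approx 237.2$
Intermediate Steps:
$l = -60$
$L{\left(y,z \right)} = \frac{-55 + z}{y + z}$
$b{\left(K,h \right)} = \frac{1}{84 + h}$
$\frac{b{\left(l,133 \right)}}{-12968} + \frac{w{\left(71 \right)}}{L{\left(-158,F{\left(-2,14 \right)} \right)}} = \frac{1}{\left(84 + 133\right) \left(-12968\right)} + \frac{71}{\frac{1}{-158 + 11} \left(-55 + 11\right)} = \frac{1}{217} \left(- \frac{1}{12968}\right) + \frac{71}{\frac{1}{-147} \left(-44\right)} = \frac{1}{217} \left(- \frac{1}{12968}\right) + \frac{71}{\left(- \frac{1}{147}\right) \left(-44\right)} = - \frac{1}{2814056} + \frac{71}{\frac{44}{147}} = - \frac{1}{2814056} + 71 \cdot \frac{147}{44} = - \frac{1}{2814056} + \frac{10437}{44} = \frac{7342575607}{30954616}$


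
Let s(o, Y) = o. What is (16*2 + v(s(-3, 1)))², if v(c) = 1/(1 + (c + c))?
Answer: 25281/25 ≈ 1011.2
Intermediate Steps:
v(c) = 1/(1 + 2*c)
(16*2 + v(s(-3, 1)))² = (16*2 + 1/(1 + 2*(-3)))² = (32 + 1/(1 - 6))² = (32 + 1/(-5))² = (32 - ⅕)² = (159/5)² = 25281/25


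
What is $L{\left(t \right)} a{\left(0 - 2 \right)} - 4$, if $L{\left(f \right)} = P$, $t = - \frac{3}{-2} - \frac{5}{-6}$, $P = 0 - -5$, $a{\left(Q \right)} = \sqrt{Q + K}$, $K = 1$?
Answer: $-4 + 5 i \approx -4.0 + 5.0 i$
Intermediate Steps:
$a{\left(Q \right)} = \sqrt{1 + Q}$ ($a{\left(Q \right)} = \sqrt{Q + 1} = \sqrt{1 + Q}$)
$P = 5$ ($P = 0 + 5 = 5$)
$t = \frac{7}{3}$ ($t = \left(-3\right) \left(- \frac{1}{2}\right) - - \frac{5}{6} = \frac{3}{2} + \frac{5}{6} = \frac{7}{3} \approx 2.3333$)
$L{\left(f \right)} = 5$
$L{\left(t \right)} a{\left(0 - 2 \right)} - 4 = 5 \sqrt{1 + \left(0 - 2\right)} - 4 = 5 \sqrt{1 - 2} - 4 = 5 \sqrt{-1} - 4 = 5 i - 4 = -4 + 5 i$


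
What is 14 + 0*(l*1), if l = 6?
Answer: 14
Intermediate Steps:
14 + 0*(l*1) = 14 + 0*(6*1) = 14 + 0*6 = 14 + 0 = 14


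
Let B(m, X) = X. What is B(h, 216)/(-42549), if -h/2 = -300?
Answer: -72/14183 ≈ -0.0050765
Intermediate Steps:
h = 600 (h = -2*(-300) = 600)
B(h, 216)/(-42549) = 216/(-42549) = 216*(-1/42549) = -72/14183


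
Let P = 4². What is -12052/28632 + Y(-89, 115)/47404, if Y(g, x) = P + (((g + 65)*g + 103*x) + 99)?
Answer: -10482271/84829458 ≈ -0.12357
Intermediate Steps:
P = 16
Y(g, x) = 115 + 103*x + g*(65 + g) (Y(g, x) = 16 + (((g + 65)*g + 103*x) + 99) = 16 + (((65 + g)*g + 103*x) + 99) = 16 + ((g*(65 + g) + 103*x) + 99) = 16 + ((103*x + g*(65 + g)) + 99) = 16 + (99 + 103*x + g*(65 + g)) = 115 + 103*x + g*(65 + g))
-12052/28632 + Y(-89, 115)/47404 = -12052/28632 + (115 + (-89)² + 65*(-89) + 103*115)/47404 = -12052*1/28632 + (115 + 7921 - 5785 + 11845)*(1/47404) = -3013/7158 + 14096*(1/47404) = -3013/7158 + 3524/11851 = -10482271/84829458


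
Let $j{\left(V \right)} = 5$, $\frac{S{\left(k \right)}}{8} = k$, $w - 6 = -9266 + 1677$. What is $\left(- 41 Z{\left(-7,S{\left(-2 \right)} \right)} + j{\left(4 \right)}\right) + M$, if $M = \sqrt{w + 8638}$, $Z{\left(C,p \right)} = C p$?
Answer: $-4587 + \sqrt{1055} \approx -4554.5$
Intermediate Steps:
$w = -7583$ ($w = 6 + \left(-9266 + 1677\right) = 6 - 7589 = -7583$)
$S{\left(k \right)} = 8 k$
$M = \sqrt{1055}$ ($M = \sqrt{-7583 + 8638} = \sqrt{1055} \approx 32.481$)
$\left(- 41 Z{\left(-7,S{\left(-2 \right)} \right)} + j{\left(4 \right)}\right) + M = \left(- 41 \left(- 7 \cdot 8 \left(-2\right)\right) + 5\right) + \sqrt{1055} = \left(- 41 \left(\left(-7\right) \left(-16\right)\right) + 5\right) + \sqrt{1055} = \left(\left(-41\right) 112 + 5\right) + \sqrt{1055} = \left(-4592 + 5\right) + \sqrt{1055} = -4587 + \sqrt{1055}$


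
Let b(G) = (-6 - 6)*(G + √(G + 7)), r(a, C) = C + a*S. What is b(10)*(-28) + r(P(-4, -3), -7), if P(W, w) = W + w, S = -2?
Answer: 3367 + 336*√17 ≈ 4752.4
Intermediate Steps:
r(a, C) = C - 2*a (r(a, C) = C + a*(-2) = C - 2*a)
b(G) = -12*G - 12*√(7 + G) (b(G) = -12*(G + √(7 + G)) = -12*G - 12*√(7 + G))
b(10)*(-28) + r(P(-4, -3), -7) = (-12*10 - 12*√(7 + 10))*(-28) + (-7 - 2*(-4 - 3)) = (-120 - 12*√17)*(-28) + (-7 - 2*(-7)) = (3360 + 336*√17) + (-7 + 14) = (3360 + 336*√17) + 7 = 3367 + 336*√17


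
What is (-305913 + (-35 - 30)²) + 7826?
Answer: -293862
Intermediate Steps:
(-305913 + (-35 - 30)²) + 7826 = (-305913 + (-65)²) + 7826 = (-305913 + 4225) + 7826 = -301688 + 7826 = -293862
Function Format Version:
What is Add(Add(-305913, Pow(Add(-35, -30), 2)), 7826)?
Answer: -293862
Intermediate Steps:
Add(Add(-305913, Pow(Add(-35, -30), 2)), 7826) = Add(Add(-305913, Pow(-65, 2)), 7826) = Add(Add(-305913, 4225), 7826) = Add(-301688, 7826) = -293862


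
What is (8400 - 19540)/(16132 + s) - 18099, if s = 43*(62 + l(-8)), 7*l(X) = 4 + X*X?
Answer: -243457447/13451 ≈ -18100.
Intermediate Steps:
l(X) = 4/7 + X**2/7 (l(X) = (4 + X*X)/7 = (4 + X**2)/7 = 4/7 + X**2/7)
s = 21586/7 (s = 43*(62 + (4/7 + (1/7)*(-8)**2)) = 43*(62 + (4/7 + (1/7)*64)) = 43*(62 + (4/7 + 64/7)) = 43*(62 + 68/7) = 43*(502/7) = 21586/7 ≈ 3083.7)
(8400 - 19540)/(16132 + s) - 18099 = (8400 - 19540)/(16132 + 21586/7) - 18099 = -11140/134510/7 - 18099 = -11140*7/134510 - 18099 = -7798/13451 - 18099 = -243457447/13451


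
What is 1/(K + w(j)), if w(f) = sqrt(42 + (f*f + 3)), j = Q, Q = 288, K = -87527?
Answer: -87527/7660892740 - 3*sqrt(9221)/7660892740 ≈ -1.1463e-5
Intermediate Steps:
j = 288
w(f) = sqrt(45 + f**2) (w(f) = sqrt(42 + (f**2 + 3)) = sqrt(42 + (3 + f**2)) = sqrt(45 + f**2))
1/(K + w(j)) = 1/(-87527 + sqrt(45 + 288**2)) = 1/(-87527 + sqrt(45 + 82944)) = 1/(-87527 + sqrt(82989)) = 1/(-87527 + 3*sqrt(9221))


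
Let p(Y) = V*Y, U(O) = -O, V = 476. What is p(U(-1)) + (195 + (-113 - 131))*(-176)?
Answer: 9100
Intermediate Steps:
p(Y) = 476*Y
p(U(-1)) + (195 + (-113 - 131))*(-176) = 476*(-1*(-1)) + (195 + (-113 - 131))*(-176) = 476*1 + (195 - 244)*(-176) = 476 - 49*(-176) = 476 + 8624 = 9100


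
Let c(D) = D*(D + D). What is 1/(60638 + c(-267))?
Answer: 1/203216 ≈ 4.9209e-6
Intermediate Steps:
c(D) = 2*D**2 (c(D) = D*(2*D) = 2*D**2)
1/(60638 + c(-267)) = 1/(60638 + 2*(-267)**2) = 1/(60638 + 2*71289) = 1/(60638 + 142578) = 1/203216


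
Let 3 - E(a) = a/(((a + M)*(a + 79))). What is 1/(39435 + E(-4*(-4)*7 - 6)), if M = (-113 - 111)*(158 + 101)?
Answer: 5356675/211256548703 ≈ 2.5356e-5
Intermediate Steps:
M = -58016 (M = -224*259 = -58016)
E(a) = 3 - a/((-58016 + a)*(79 + a)) (E(a) = 3 - a/((a - 58016)*(a + 79)) = 3 - a/((-58016 + a)*(79 + a)))
1/(39435 + E(-4*(-4)*7 - 6)) = 1/(39435 + (13749792 - 3*(-4*(-4)*7 - 6)² + 173812*(-4*(-4)*7 - 6))/(4583264 - (-4*(-4)*7 - 6)² + 57937*(-4*(-4)*7 - 6))) = 1/(39435 + (13749792 - 3*(16*7 - 6)² + 173812*(16*7 - 6))/(4583264 - (16*7 - 6)² + 57937*(16*7 - 6))) = 1/(39435 + (13749792 - 3*(112 - 6)² + 173812*(112 - 6))/(4583264 - (112 - 6)² + 57937*(112 - 6))) = 1/(39435 + (13749792 - 3*106² + 173812*106)/(4583264 - 1*106² + 57937*106)) = 1/(39435 + (13749792 - 3*11236 + 18424072)/(4583264 - 1*11236 + 6141322)) = 1/(39435 + (13749792 - 33708 + 18424072)/(4583264 - 11236 + 6141322)) = 1/(39435 + 32140156/10713350) = 1/(39435 + (1/10713350)*32140156) = 1/(39435 + 16070078/5356675) = 1/(211256548703/5356675) = 5356675/211256548703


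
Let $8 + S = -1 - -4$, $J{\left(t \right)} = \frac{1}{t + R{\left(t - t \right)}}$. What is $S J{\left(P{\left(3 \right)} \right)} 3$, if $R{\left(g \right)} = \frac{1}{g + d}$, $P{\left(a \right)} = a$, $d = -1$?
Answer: $- \frac{15}{2} \approx -7.5$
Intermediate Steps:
$R{\left(g \right)} = \frac{1}{-1 + g}$ ($R{\left(g \right)} = \frac{1}{g - 1} = \frac{1}{-1 + g}$)
$J{\left(t \right)} = \frac{1}{-1 + t}$ ($J{\left(t \right)} = \frac{1}{t + \frac{1}{-1 + \left(t - t\right)}} = \frac{1}{t + \frac{1}{-1 + 0}} = \frac{1}{t + \frac{1}{-1}} = \frac{1}{t - 1} = \frac{1}{-1 + t}$)
$S = -5$ ($S = -8 - -3 = -8 + \left(-1 + 4\right) = -8 + 3 = -5$)
$S J{\left(P{\left(3 \right)} \right)} 3 = - \frac{5}{-1 + 3} \cdot 3 = - \frac{5}{2} \cdot 3 = \left(-5\right) \frac{1}{2} \cdot 3 = \left(- \frac{5}{2}\right) 3 = - \frac{15}{2}$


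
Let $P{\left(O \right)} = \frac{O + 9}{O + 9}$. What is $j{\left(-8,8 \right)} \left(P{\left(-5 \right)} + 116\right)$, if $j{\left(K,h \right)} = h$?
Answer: $936$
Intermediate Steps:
$P{\left(O \right)} = 1$ ($P{\left(O \right)} = \frac{9 + O}{9 + O} = 1$)
$j{\left(-8,8 \right)} \left(P{\left(-5 \right)} + 116\right) = 8 \left(1 + 116\right) = 8 \cdot 117 = 936$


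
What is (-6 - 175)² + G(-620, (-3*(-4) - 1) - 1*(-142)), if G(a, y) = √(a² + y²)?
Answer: 32761 + √407809 ≈ 33400.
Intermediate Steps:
(-6 - 175)² + G(-620, (-3*(-4) - 1) - 1*(-142)) = (-6 - 175)² + √((-620)² + ((-3*(-4) - 1) - 1*(-142))²) = (-181)² + √(384400 + ((12 - 1) + 142)²) = 32761 + √(384400 + (11 + 142)²) = 32761 + √(384400 + 153²) = 32761 + √(384400 + 23409) = 32761 + √407809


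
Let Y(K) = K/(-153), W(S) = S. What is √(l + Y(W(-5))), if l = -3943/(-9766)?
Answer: √108264440398/498066 ≈ 0.66063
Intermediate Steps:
Y(K) = -K/153 (Y(K) = K*(-1/153) = -K/153)
l = 3943/9766 (l = -3943*(-1/9766) = 3943/9766 ≈ 0.40375)
√(l + Y(W(-5))) = √(3943/9766 - 1/153*(-5)) = √(3943/9766 + 5/153) = √(652109/1494198) = √108264440398/498066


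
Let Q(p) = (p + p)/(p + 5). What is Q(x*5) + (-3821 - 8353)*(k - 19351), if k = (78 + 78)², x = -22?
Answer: -1274435146/21 ≈ -6.0687e+7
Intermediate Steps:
k = 24336 (k = 156² = 24336)
Q(p) = 2*p/(5 + p) (Q(p) = (2*p)/(5 + p) = 2*p/(5 + p))
Q(x*5) + (-3821 - 8353)*(k - 19351) = 2*(-22*5)/(5 - 22*5) + (-3821 - 8353)*(24336 - 19351) = 2*(-110)/(5 - 110) - 12174*4985 = 2*(-110)/(-105) - 60687390 = 2*(-110)*(-1/105) - 60687390 = 44/21 - 60687390 = -1274435146/21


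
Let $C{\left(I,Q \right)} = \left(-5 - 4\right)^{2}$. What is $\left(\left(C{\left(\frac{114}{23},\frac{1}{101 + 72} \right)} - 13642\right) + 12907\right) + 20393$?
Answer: $19739$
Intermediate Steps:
$C{\left(I,Q \right)} = 81$ ($C{\left(I,Q \right)} = \left(-9\right)^{2} = 81$)
$\left(\left(C{\left(\frac{114}{23},\frac{1}{101 + 72} \right)} - 13642\right) + 12907\right) + 20393 = \left(\left(81 - 13642\right) + 12907\right) + 20393 = \left(-13561 + 12907\right) + 20393 = -654 + 20393 = 19739$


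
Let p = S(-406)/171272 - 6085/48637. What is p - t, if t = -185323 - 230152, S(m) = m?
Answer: 1730485305924329/4165078132 ≈ 4.1548e+5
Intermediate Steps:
t = -415475
p = -530968371/4165078132 (p = -406/171272 - 6085/48637 = -406*1/171272 - 6085*1/48637 = -203/85636 - 6085/48637 = -530968371/4165078132 ≈ -0.12748)
p - t = -530968371/4165078132 - 1*(-415475) = -530968371/4165078132 + 415475 = 1730485305924329/4165078132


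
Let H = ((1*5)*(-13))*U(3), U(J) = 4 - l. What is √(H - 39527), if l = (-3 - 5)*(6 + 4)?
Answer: I*√44987 ≈ 212.1*I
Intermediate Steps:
l = -80 (l = -8*10 = -80)
U(J) = 84 (U(J) = 4 - 1*(-80) = 4 + 80 = 84)
H = -5460 (H = ((1*5)*(-13))*84 = (5*(-13))*84 = -65*84 = -5460)
√(H - 39527) = √(-5460 - 39527) = √(-44987) = I*√44987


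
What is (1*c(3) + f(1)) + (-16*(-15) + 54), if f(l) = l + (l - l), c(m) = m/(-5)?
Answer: 1472/5 ≈ 294.40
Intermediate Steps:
c(m) = -m/5 (c(m) = m*(-⅕) = -m/5)
f(l) = l (f(l) = l + 0 = l)
(1*c(3) + f(1)) + (-16*(-15) + 54) = (1*(-⅕*3) + 1) + (-16*(-15) + 54) = (1*(-⅗) + 1) + (240 + 54) = (-⅗ + 1) + 294 = ⅖ + 294 = 1472/5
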